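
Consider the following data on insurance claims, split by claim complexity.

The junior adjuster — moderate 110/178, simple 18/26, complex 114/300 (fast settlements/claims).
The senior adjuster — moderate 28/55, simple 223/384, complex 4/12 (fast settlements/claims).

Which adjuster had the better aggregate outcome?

Moderate: the junior adjuster 110/178 = 61.8%, the senior adjuster 28/55 = 50.9% → the junior adjuster
Simple: the junior adjuster 18/26 = 69.2%, the senior adjuster 223/384 = 58.1% → the junior adjuster
Complex: the junior adjuster 114/300 = 38.0%, the senior adjuster 4/12 = 33.3% → the junior adjuster
Overall: the junior adjuster 242/504 = 48.0%, the senior adjuster 255/451 = 56.5% → the senior adjuster
(The junior adjuster wins every claim group but the senior adjuster wins overall — the junior adjuster's claims skew toward the low-rate complex group.)

the senior adjuster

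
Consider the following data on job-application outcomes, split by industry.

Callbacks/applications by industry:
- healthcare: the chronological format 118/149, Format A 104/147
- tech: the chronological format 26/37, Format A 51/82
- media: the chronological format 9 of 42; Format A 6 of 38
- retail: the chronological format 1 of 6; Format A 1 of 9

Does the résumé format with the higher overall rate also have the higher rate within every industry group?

Healthcare: the chronological format 118/149 = 79.2%, Format A 104/147 = 70.7% → the chronological format
Tech: the chronological format 26/37 = 70.3%, Format A 51/82 = 62.2% → the chronological format
Media: the chronological format 9/42 = 21.4%, Format A 6/38 = 15.8% → the chronological format
Retail: the chronological format 1/6 = 16.7%, Format A 1/9 = 11.1% → the chronological format
Overall: the chronological format 154/234 = 65.8%, Format A 162/276 = 58.7% → the chronological format
The chronological format wins overall and in every industry group — no reversal.

Yes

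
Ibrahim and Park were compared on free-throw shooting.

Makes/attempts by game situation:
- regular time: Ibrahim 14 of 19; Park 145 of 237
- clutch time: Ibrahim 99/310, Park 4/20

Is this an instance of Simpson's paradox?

Yes

Regular time: Ibrahim 14/19 = 73.7%, Park 145/237 = 61.2% → Ibrahim
Clutch time: Ibrahim 99/310 = 31.9%, Park 4/20 = 20.0% → Ibrahim
Overall: Ibrahim 113/329 = 34.3%, Park 149/257 = 58.0% → Park
Ibrahim wins each game group but Park wins overall — the comparison reverses. Ibrahim's attempts skew toward clutch time, which has a lower base rate.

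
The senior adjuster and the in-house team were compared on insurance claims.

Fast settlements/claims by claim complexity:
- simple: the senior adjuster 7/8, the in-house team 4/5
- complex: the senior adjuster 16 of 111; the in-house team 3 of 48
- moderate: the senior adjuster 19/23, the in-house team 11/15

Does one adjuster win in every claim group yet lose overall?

No

Simple: the senior adjuster 7/8 = 87.5%, the in-house team 4/5 = 80.0% → the senior adjuster
Complex: the senior adjuster 16/111 = 14.4%, the in-house team 3/48 = 6.2% → the senior adjuster
Moderate: the senior adjuster 19/23 = 82.6%, the in-house team 11/15 = 73.3% → the senior adjuster
Overall: the senior adjuster 42/142 = 29.6%, the in-house team 18/68 = 26.5% → the senior adjuster
The senior adjuster wins overall and in every claim group — no reversal.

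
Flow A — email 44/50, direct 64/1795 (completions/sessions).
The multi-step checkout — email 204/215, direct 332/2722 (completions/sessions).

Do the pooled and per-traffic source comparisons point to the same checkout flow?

Yes

Email: Flow A 44/50 = 88.0%, the multi-step checkout 204/215 = 94.9% → the multi-step checkout
Direct: Flow A 64/1795 = 3.6%, the multi-step checkout 332/2722 = 12.2% → the multi-step checkout
Overall: Flow A 108/1845 = 5.9%, the multi-step checkout 536/2937 = 18.2% → the multi-step checkout
The multi-step checkout wins overall and in every traffic group — no reversal.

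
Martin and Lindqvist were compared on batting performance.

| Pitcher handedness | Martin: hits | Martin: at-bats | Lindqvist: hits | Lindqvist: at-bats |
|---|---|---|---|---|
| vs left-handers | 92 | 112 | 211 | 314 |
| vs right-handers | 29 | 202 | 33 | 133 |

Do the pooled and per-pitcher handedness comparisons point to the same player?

Vs left-handers: Martin 92/112 = 82.1%, Lindqvist 211/314 = 67.2% → Martin
Vs right-handers: Martin 29/202 = 14.4%, Lindqvist 33/133 = 24.8% → Lindqvist
Overall: Martin 121/314 = 38.5%, Lindqvist 244/447 = 54.6% → Lindqvist
Neither sweeps: Martin wins 1 of 2 groups, Lindqvist wins 1. Lindqvist wins overall but not every group — no Simpson reversal.

No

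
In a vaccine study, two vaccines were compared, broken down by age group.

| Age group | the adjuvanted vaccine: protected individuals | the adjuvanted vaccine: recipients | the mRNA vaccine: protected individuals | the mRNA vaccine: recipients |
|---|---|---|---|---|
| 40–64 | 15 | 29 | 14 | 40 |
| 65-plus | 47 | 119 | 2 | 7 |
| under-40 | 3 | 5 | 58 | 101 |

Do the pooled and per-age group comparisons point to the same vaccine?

40–64: the adjuvanted vaccine 15/29 = 51.7%, the mRNA vaccine 14/40 = 35.0% → the adjuvanted vaccine
65-plus: the adjuvanted vaccine 47/119 = 39.5%, the mRNA vaccine 2/7 = 28.6% → the adjuvanted vaccine
Under-40: the adjuvanted vaccine 3/5 = 60.0%, the mRNA vaccine 58/101 = 57.4% → the adjuvanted vaccine
Overall: the adjuvanted vaccine 65/153 = 42.5%, the mRNA vaccine 74/148 = 50.0% → the mRNA vaccine
The adjuvanted vaccine wins each age group but the mRNA vaccine wins overall — the comparison reverses. The adjuvanted vaccine's recipients skew toward 65-plus, which has a lower base rate.

No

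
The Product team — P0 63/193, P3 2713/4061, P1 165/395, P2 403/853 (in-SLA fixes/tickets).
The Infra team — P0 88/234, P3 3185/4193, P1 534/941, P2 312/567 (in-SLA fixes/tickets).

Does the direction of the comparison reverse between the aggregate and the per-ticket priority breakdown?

P0: the Product team 63/193 = 32.6%, the Infra team 88/234 = 37.6% → the Infra team
P3: the Product team 2713/4061 = 66.8%, the Infra team 3185/4193 = 76.0% → the Infra team
P1: the Product team 165/395 = 41.8%, the Infra team 534/941 = 56.7% → the Infra team
P2: the Product team 403/853 = 47.2%, the Infra team 312/567 = 55.0% → the Infra team
Overall: the Product team 3344/5502 = 60.8%, the Infra team 4119/5935 = 69.4% → the Infra team
The Infra team wins overall and in every ticket group — no reversal.

No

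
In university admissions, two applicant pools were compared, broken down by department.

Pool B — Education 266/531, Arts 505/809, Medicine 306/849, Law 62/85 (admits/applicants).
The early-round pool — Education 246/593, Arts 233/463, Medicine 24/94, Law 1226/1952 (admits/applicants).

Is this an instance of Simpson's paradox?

Education: Pool B 266/531 = 50.1%, the early-round pool 246/593 = 41.5% → Pool B
Arts: Pool B 505/809 = 62.4%, the early-round pool 233/463 = 50.3% → Pool B
Medicine: Pool B 306/849 = 36.0%, the early-round pool 24/94 = 25.5% → Pool B
Law: Pool B 62/85 = 72.9%, the early-round pool 1226/1952 = 62.8% → Pool B
Overall: Pool B 1139/2274 = 50.1%, the early-round pool 1729/3102 = 55.7% → the early-round pool
Pool B wins each department group but the early-round pool wins overall — the comparison reverses. Pool B's applicants skew toward Medicine, which has a lower base rate.

Yes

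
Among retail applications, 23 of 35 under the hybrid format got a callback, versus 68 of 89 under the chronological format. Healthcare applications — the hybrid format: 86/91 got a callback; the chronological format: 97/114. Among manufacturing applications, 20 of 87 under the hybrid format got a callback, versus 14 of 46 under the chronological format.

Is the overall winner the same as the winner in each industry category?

No

Retail: the hybrid format 23/35 = 65.7%, the chronological format 68/89 = 76.4% → the chronological format
Healthcare: the hybrid format 86/91 = 94.5%, the chronological format 97/114 = 85.1% → the hybrid format
Manufacturing: the hybrid format 20/87 = 23.0%, the chronological format 14/46 = 30.4% → the chronological format
Overall: the hybrid format 129/213 = 60.6%, the chronological format 179/249 = 71.9% → the chronological format
Neither sweeps: the hybrid format wins 1 of 3 groups, the chronological format wins 2. The chronological format wins overall but not every group — no Simpson reversal.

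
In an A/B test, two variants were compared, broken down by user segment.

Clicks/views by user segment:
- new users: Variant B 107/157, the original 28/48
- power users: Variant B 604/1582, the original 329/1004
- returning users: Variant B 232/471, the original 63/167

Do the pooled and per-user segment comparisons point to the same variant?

New users: Variant B 107/157 = 68.2%, the original 28/48 = 58.3% → Variant B
Power users: Variant B 604/1582 = 38.2%, the original 329/1004 = 32.8% → Variant B
Returning users: Variant B 232/471 = 49.3%, the original 63/167 = 37.7% → Variant B
Overall: Variant B 943/2210 = 42.7%, the original 420/1219 = 34.5% → Variant B
Variant B wins overall and in every user group — no reversal.

Yes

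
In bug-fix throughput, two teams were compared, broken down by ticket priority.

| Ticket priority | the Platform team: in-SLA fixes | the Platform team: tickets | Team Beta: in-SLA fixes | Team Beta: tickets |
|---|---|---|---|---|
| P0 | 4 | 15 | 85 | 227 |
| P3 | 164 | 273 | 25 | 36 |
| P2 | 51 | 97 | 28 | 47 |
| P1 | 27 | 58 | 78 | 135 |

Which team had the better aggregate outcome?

the Platform team

P0: the Platform team 4/15 = 26.7%, Team Beta 85/227 = 37.4% → Team Beta
P3: the Platform team 164/273 = 60.1%, Team Beta 25/36 = 69.4% → Team Beta
P2: the Platform team 51/97 = 52.6%, Team Beta 28/47 = 59.6% → Team Beta
P1: the Platform team 27/58 = 46.6%, Team Beta 78/135 = 57.8% → Team Beta
Overall: the Platform team 246/443 = 55.5%, Team Beta 216/445 = 48.5% → the Platform team
(Team Beta wins every ticket group but the Platform team wins overall — Team Beta's tickets skew toward the low-rate P0 group.)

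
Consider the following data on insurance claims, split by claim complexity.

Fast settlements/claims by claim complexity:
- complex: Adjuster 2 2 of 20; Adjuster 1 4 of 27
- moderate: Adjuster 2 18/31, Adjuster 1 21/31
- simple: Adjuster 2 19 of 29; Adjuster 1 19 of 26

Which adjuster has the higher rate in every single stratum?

Complex: Adjuster 2 2/20 = 10.0%, Adjuster 1 4/27 = 14.8% → Adjuster 1
Moderate: Adjuster 2 18/31 = 58.1%, Adjuster 1 21/31 = 67.7% → Adjuster 1
Simple: Adjuster 2 19/29 = 65.5%, Adjuster 1 19/26 = 73.1% → Adjuster 1
Adjuster 1 has the higher rate in all 3 groups.

Adjuster 1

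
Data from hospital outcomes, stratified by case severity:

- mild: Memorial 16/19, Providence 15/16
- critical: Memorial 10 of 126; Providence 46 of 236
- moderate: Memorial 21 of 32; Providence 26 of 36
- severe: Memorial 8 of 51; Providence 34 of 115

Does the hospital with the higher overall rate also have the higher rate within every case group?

Mild: Memorial 16/19 = 84.2%, Providence 15/16 = 93.8% → Providence
Critical: Memorial 10/126 = 7.9%, Providence 46/236 = 19.5% → Providence
Moderate: Memorial 21/32 = 65.6%, Providence 26/36 = 72.2% → Providence
Severe: Memorial 8/51 = 15.7%, Providence 34/115 = 29.6% → Providence
Overall: Memorial 55/228 = 24.1%, Providence 121/403 = 30.0% → Providence
Providence wins overall and in every case group — no reversal.

Yes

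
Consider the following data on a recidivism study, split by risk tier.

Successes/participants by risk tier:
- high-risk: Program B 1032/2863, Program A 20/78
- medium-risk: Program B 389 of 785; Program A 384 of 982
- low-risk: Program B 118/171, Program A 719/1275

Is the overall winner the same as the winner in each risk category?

High-risk: Program B 1032/2863 = 36.0%, Program A 20/78 = 25.6% → Program B
Medium-risk: Program B 389/785 = 49.6%, Program A 384/982 = 39.1% → Program B
Low-risk: Program B 118/171 = 69.0%, Program A 719/1275 = 56.4% → Program B
Overall: Program B 1539/3819 = 40.3%, Program A 1123/2335 = 48.1% → Program A
Program B wins each risk group but Program A wins overall — the comparison reverses. Program B's participants skew toward high-risk, which has a lower base rate.

No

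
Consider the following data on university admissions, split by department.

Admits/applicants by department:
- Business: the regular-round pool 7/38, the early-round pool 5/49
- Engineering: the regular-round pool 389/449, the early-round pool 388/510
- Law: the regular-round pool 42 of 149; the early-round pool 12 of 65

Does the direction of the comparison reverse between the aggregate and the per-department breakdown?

No

Business: the regular-round pool 7/38 = 18.4%, the early-round pool 5/49 = 10.2% → the regular-round pool
Engineering: the regular-round pool 389/449 = 86.6%, the early-round pool 388/510 = 76.1% → the regular-round pool
Law: the regular-round pool 42/149 = 28.2%, the early-round pool 12/65 = 18.5% → the regular-round pool
Overall: the regular-round pool 438/636 = 68.9%, the early-round pool 405/624 = 64.9% → the regular-round pool
The regular-round pool wins overall and in every department group — no reversal.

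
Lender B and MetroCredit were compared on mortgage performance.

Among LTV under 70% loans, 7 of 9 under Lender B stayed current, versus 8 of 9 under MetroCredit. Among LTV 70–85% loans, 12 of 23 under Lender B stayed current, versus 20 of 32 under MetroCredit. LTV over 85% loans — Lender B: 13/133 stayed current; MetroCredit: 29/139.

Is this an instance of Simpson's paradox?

LTV under 70%: Lender B 7/9 = 77.8%, MetroCredit 8/9 = 88.9% → MetroCredit
LTV 70–85%: Lender B 12/23 = 52.2%, MetroCredit 20/32 = 62.5% → MetroCredit
LTV over 85%: Lender B 13/133 = 9.8%, MetroCredit 29/139 = 20.9% → MetroCredit
Overall: Lender B 32/165 = 19.4%, MetroCredit 57/180 = 31.7% → MetroCredit
MetroCredit wins overall and in every loan-to-value group — no reversal.

No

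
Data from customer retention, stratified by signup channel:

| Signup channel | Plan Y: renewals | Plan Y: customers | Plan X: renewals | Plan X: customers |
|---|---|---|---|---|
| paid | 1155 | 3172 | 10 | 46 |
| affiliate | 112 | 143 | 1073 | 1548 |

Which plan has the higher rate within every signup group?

Plan Y

Paid: Plan Y 1155/3172 = 36.4%, Plan X 10/46 = 21.7% → Plan Y
Affiliate: Plan Y 112/143 = 78.3%, Plan X 1073/1548 = 69.3% → Plan Y
Plan Y has the higher rate in both groups.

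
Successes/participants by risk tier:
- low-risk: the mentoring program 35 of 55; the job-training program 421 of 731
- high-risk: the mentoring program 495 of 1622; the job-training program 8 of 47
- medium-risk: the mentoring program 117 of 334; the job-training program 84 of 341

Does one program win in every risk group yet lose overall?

Yes

Low-risk: the mentoring program 35/55 = 63.6%, the job-training program 421/731 = 57.6% → the mentoring program
High-risk: the mentoring program 495/1622 = 30.5%, the job-training program 8/47 = 17.0% → the mentoring program
Medium-risk: the mentoring program 117/334 = 35.0%, the job-training program 84/341 = 24.6% → the mentoring program
Overall: the mentoring program 647/2011 = 32.2%, the job-training program 513/1119 = 45.8% → the job-training program
The mentoring program wins each risk group but the job-training program wins overall — the comparison reverses. The mentoring program's participants skew toward high-risk, which has a lower base rate.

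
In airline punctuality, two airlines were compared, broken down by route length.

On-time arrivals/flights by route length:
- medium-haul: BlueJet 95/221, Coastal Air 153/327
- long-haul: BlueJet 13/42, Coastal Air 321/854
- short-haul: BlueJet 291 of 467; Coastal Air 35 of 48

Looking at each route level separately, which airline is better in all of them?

Medium-haul: BlueJet 95/221 = 43.0%, Coastal Air 153/327 = 46.8% → Coastal Air
Long-haul: BlueJet 13/42 = 31.0%, Coastal Air 321/854 = 37.6% → Coastal Air
Short-haul: BlueJet 291/467 = 62.3%, Coastal Air 35/48 = 72.9% → Coastal Air
Coastal Air has the higher rate in all 3 groups.

Coastal Air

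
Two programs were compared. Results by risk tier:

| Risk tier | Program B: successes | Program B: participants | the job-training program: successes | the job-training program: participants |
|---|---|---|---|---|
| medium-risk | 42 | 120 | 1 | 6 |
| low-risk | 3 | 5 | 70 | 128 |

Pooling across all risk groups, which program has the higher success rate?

the job-training program

Medium-risk: Program B 42/120 = 35.0%, the job-training program 1/6 = 16.7% → Program B
Low-risk: Program B 3/5 = 60.0%, the job-training program 70/128 = 54.7% → Program B
Overall: Program B 45/125 = 36.0%, the job-training program 71/134 = 53.0% → the job-training program
(Program B wins every risk group but the job-training program wins overall — Program B's participants skew toward the low-rate medium-risk group.)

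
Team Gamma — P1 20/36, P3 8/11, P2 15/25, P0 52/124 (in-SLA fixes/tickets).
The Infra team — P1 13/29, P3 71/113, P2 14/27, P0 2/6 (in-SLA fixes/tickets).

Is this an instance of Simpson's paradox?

Yes

P1: Team Gamma 20/36 = 55.6%, the Infra team 13/29 = 44.8% → Team Gamma
P3: Team Gamma 8/11 = 72.7%, the Infra team 71/113 = 62.8% → Team Gamma
P2: Team Gamma 15/25 = 60.0%, the Infra team 14/27 = 51.9% → Team Gamma
P0: Team Gamma 52/124 = 41.9%, the Infra team 2/6 = 33.3% → Team Gamma
Overall: Team Gamma 95/196 = 48.5%, the Infra team 100/175 = 57.1% → the Infra team
Team Gamma wins each ticket group but the Infra team wins overall — the comparison reverses. Team Gamma's tickets skew toward P0, which has a lower base rate.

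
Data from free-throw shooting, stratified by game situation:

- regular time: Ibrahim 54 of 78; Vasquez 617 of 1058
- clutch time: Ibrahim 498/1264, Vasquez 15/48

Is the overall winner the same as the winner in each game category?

Regular time: Ibrahim 54/78 = 69.2%, Vasquez 617/1058 = 58.3% → Ibrahim
Clutch time: Ibrahim 498/1264 = 39.4%, Vasquez 15/48 = 31.2% → Ibrahim
Overall: Ibrahim 552/1342 = 41.1%, Vasquez 632/1106 = 57.1% → Vasquez
Ibrahim wins each game group but Vasquez wins overall — the comparison reverses. Ibrahim's attempts skew toward clutch time, which has a lower base rate.

No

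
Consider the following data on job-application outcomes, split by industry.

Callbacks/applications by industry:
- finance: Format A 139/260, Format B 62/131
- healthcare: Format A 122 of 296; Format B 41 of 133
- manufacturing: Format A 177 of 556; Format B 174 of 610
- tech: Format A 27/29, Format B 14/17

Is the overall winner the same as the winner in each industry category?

Finance: Format A 139/260 = 53.5%, Format B 62/131 = 47.3% → Format A
Healthcare: Format A 122/296 = 41.2%, Format B 41/133 = 30.8% → Format A
Manufacturing: Format A 177/556 = 31.8%, Format B 174/610 = 28.5% → Format A
Tech: Format A 27/29 = 93.1%, Format B 14/17 = 82.4% → Format A
Overall: Format A 465/1141 = 40.8%, Format B 291/891 = 32.7% → Format A
Format A wins overall and in every industry group — no reversal.

Yes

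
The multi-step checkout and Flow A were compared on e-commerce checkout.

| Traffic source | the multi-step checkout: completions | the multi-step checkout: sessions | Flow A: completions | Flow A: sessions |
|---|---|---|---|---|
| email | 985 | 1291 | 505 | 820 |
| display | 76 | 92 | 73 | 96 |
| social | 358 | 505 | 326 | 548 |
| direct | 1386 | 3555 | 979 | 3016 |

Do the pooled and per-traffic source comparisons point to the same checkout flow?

Yes

Email: the multi-step checkout 985/1291 = 76.3%, Flow A 505/820 = 61.6% → the multi-step checkout
Display: the multi-step checkout 76/92 = 82.6%, Flow A 73/96 = 76.0% → the multi-step checkout
Social: the multi-step checkout 358/505 = 70.9%, Flow A 326/548 = 59.5% → the multi-step checkout
Direct: the multi-step checkout 1386/3555 = 39.0%, Flow A 979/3016 = 32.5% → the multi-step checkout
Overall: the multi-step checkout 2805/5443 = 51.5%, Flow A 1883/4480 = 42.0% → the multi-step checkout
The multi-step checkout wins overall and in every traffic group — no reversal.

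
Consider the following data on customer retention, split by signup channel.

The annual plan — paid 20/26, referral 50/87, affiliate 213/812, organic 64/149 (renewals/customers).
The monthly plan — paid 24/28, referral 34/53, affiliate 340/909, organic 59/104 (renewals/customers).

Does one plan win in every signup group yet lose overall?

No

Paid: the annual plan 20/26 = 76.9%, the monthly plan 24/28 = 85.7% → the monthly plan
Referral: the annual plan 50/87 = 57.5%, the monthly plan 34/53 = 64.2% → the monthly plan
Affiliate: the annual plan 213/812 = 26.2%, the monthly plan 340/909 = 37.4% → the monthly plan
Organic: the annual plan 64/149 = 43.0%, the monthly plan 59/104 = 56.7% → the monthly plan
Overall: the annual plan 347/1074 = 32.3%, the monthly plan 457/1094 = 41.8% → the monthly plan
The monthly plan wins overall and in every signup group — no reversal.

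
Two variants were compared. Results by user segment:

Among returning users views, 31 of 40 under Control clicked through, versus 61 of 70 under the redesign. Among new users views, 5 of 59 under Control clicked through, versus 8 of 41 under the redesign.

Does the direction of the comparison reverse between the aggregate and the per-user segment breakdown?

Returning users: Control 31/40 = 77.5%, the redesign 61/70 = 87.1% → the redesign
New users: Control 5/59 = 8.5%, the redesign 8/41 = 19.5% → the redesign
Overall: Control 36/99 = 36.4%, the redesign 69/111 = 62.2% → the redesign
The redesign wins overall and in every user group — no reversal.

No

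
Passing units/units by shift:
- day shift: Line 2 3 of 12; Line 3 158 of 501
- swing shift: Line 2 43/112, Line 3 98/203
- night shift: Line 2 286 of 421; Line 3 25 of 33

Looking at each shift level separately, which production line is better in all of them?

Day shift: Line 2 3/12 = 25.0%, Line 3 158/501 = 31.5% → Line 3
Swing shift: Line 2 43/112 = 38.4%, Line 3 98/203 = 48.3% → Line 3
Night shift: Line 2 286/421 = 67.9%, Line 3 25/33 = 75.8% → Line 3
Line 3 has the higher rate in all 3 groups.

Line 3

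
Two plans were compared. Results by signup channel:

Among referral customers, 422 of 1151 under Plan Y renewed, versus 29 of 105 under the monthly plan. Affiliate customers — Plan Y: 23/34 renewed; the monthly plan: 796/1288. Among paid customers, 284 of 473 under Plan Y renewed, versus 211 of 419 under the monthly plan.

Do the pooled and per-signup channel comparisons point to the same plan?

No

Referral: Plan Y 422/1151 = 36.7%, the monthly plan 29/105 = 27.6% → Plan Y
Affiliate: Plan Y 23/34 = 67.6%, the monthly plan 796/1288 = 61.8% → Plan Y
Paid: Plan Y 284/473 = 60.0%, the monthly plan 211/419 = 50.4% → Plan Y
Overall: Plan Y 729/1658 = 44.0%, the monthly plan 1036/1812 = 57.2% → the monthly plan
Plan Y wins each signup group but the monthly plan wins overall — the comparison reverses. Plan Y's customers skew toward referral, which has a lower base rate.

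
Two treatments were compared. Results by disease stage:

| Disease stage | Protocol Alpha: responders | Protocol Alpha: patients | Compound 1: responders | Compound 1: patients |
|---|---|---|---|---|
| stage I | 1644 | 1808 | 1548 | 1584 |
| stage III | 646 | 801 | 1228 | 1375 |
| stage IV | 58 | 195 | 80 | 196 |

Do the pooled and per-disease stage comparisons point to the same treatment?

Yes

Stage I: Protocol Alpha 1644/1808 = 90.9%, Compound 1 1548/1584 = 97.7% → Compound 1
Stage III: Protocol Alpha 646/801 = 80.6%, Compound 1 1228/1375 = 89.3% → Compound 1
Stage IV: Protocol Alpha 58/195 = 29.7%, Compound 1 80/196 = 40.8% → Compound 1
Overall: Protocol Alpha 2348/2804 = 83.7%, Compound 1 2856/3155 = 90.5% → Compound 1
Compound 1 wins overall and in every disease group — no reversal.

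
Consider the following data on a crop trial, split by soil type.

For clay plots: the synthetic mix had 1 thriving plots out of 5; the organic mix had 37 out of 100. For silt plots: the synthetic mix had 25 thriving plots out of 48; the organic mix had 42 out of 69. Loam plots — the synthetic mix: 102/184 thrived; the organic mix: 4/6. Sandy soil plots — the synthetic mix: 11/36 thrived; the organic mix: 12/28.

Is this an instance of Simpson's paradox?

Clay: the synthetic mix 1/5 = 20.0%, the organic mix 37/100 = 37.0% → the organic mix
Silt: the synthetic mix 25/48 = 52.1%, the organic mix 42/69 = 60.9% → the organic mix
Loam: the synthetic mix 102/184 = 55.4%, the organic mix 4/6 = 66.7% → the organic mix
Sandy soil: the synthetic mix 11/36 = 30.6%, the organic mix 12/28 = 42.9% → the organic mix
Overall: the synthetic mix 139/273 = 50.9%, the organic mix 95/203 = 46.8% → the synthetic mix
The organic mix wins each soil group but the synthetic mix wins overall — the comparison reverses. The organic mix's plots skew toward clay, which has a lower base rate.

Yes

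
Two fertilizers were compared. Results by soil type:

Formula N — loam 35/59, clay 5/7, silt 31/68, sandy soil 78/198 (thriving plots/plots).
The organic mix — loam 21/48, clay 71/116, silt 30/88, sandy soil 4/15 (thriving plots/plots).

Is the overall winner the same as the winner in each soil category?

No

Loam: Formula N 35/59 = 59.3%, the organic mix 21/48 = 43.8% → Formula N
Clay: Formula N 5/7 = 71.4%, the organic mix 71/116 = 61.2% → Formula N
Silt: Formula N 31/68 = 45.6%, the organic mix 30/88 = 34.1% → Formula N
Sandy soil: Formula N 78/198 = 39.4%, the organic mix 4/15 = 26.7% → Formula N
Overall: Formula N 149/332 = 44.9%, the organic mix 126/267 = 47.2% → the organic mix
Formula N wins each soil group but the organic mix wins overall — the comparison reverses. Formula N's plots skew toward sandy soil, which has a lower base rate.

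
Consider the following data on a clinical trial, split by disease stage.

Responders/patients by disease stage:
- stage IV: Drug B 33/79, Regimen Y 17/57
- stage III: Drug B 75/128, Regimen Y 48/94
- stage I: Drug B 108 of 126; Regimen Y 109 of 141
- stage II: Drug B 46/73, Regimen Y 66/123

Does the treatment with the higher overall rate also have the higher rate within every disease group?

Yes

Stage IV: Drug B 33/79 = 41.8%, Regimen Y 17/57 = 29.8% → Drug B
Stage III: Drug B 75/128 = 58.6%, Regimen Y 48/94 = 51.1% → Drug B
Stage I: Drug B 108/126 = 85.7%, Regimen Y 109/141 = 77.3% → Drug B
Stage II: Drug B 46/73 = 63.0%, Regimen Y 66/123 = 53.7% → Drug B
Overall: Drug B 262/406 = 64.5%, Regimen Y 240/415 = 57.8% → Drug B
Drug B wins overall and in every disease group — no reversal.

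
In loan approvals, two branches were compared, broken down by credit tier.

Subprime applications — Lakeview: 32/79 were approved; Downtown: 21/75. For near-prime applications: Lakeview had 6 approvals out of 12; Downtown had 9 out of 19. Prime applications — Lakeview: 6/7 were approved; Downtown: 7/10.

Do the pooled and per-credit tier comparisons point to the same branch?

Yes

Subprime: Lakeview 32/79 = 40.5%, Downtown 21/75 = 28.0% → Lakeview
Near-prime: Lakeview 6/12 = 50.0%, Downtown 9/19 = 47.4% → Lakeview
Prime: Lakeview 6/7 = 85.7%, Downtown 7/10 = 70.0% → Lakeview
Overall: Lakeview 44/98 = 44.9%, Downtown 37/104 = 35.6% → Lakeview
Lakeview wins overall and in every credit group — no reversal.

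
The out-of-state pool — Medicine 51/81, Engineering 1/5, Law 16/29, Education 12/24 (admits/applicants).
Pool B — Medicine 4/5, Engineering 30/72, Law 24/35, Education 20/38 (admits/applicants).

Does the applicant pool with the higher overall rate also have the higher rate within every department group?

Medicine: the out-of-state pool 51/81 = 63.0%, Pool B 4/5 = 80.0% → Pool B
Engineering: the out-of-state pool 1/5 = 20.0%, Pool B 30/72 = 41.7% → Pool B
Law: the out-of-state pool 16/29 = 55.2%, Pool B 24/35 = 68.6% → Pool B
Education: the out-of-state pool 12/24 = 50.0%, Pool B 20/38 = 52.6% → Pool B
Overall: the out-of-state pool 80/139 = 57.6%, Pool B 78/150 = 52.0% → the out-of-state pool
Pool B wins each department group but the out-of-state pool wins overall — the comparison reverses. Pool B's applicants skew toward Engineering, which has a lower base rate.

No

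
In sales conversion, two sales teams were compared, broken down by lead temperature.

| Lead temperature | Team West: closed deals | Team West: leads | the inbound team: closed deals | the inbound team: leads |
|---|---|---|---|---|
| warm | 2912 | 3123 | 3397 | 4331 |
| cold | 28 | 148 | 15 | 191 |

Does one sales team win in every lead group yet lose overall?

Warm: Team West 2912/3123 = 93.2%, the inbound team 3397/4331 = 78.4% → Team West
Cold: Team West 28/148 = 18.9%, the inbound team 15/191 = 7.9% → Team West
Overall: Team West 2940/3271 = 89.9%, the inbound team 3412/4522 = 75.5% → Team West
Team West wins overall and in every lead group — no reversal.

No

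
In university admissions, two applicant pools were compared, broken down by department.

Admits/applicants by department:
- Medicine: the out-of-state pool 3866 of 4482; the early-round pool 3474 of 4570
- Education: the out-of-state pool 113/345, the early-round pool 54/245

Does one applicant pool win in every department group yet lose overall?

Medicine: the out-of-state pool 3866/4482 = 86.3%, the early-round pool 3474/4570 = 76.0% → the out-of-state pool
Education: the out-of-state pool 113/345 = 32.8%, the early-round pool 54/245 = 22.0% → the out-of-state pool
Overall: the out-of-state pool 3979/4827 = 82.4%, the early-round pool 3528/4815 = 73.3% → the out-of-state pool
The out-of-state pool wins overall and in every department group — no reversal.

No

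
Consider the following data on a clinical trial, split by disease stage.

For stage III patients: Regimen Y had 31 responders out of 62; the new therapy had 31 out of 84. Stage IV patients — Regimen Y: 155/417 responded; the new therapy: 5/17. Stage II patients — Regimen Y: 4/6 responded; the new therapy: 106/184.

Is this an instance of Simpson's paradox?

Yes

Stage III: Regimen Y 31/62 = 50.0%, the new therapy 31/84 = 36.9% → Regimen Y
Stage IV: Regimen Y 155/417 = 37.2%, the new therapy 5/17 = 29.4% → Regimen Y
Stage II: Regimen Y 4/6 = 66.7%, the new therapy 106/184 = 57.6% → Regimen Y
Overall: Regimen Y 190/485 = 39.2%, the new therapy 142/285 = 49.8% → the new therapy
Regimen Y wins each disease group but the new therapy wins overall — the comparison reverses. Regimen Y's patients skew toward stage IV, which has a lower base rate.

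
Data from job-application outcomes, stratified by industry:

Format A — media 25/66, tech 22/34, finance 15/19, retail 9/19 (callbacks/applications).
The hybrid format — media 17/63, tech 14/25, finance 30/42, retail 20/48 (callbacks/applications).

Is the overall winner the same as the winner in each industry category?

Yes

Media: Format A 25/66 = 37.9%, the hybrid format 17/63 = 27.0% → Format A
Tech: Format A 22/34 = 64.7%, the hybrid format 14/25 = 56.0% → Format A
Finance: Format A 15/19 = 78.9%, the hybrid format 30/42 = 71.4% → Format A
Retail: Format A 9/19 = 47.4%, the hybrid format 20/48 = 41.7% → Format A
Overall: Format A 71/138 = 51.4%, the hybrid format 81/178 = 45.5% → Format A
Format A wins overall and in every industry group — no reversal.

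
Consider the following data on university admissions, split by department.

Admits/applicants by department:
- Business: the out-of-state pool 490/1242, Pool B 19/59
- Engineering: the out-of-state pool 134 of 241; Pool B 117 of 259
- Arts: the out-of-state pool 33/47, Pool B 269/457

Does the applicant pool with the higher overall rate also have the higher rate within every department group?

Business: the out-of-state pool 490/1242 = 39.5%, Pool B 19/59 = 32.2% → the out-of-state pool
Engineering: the out-of-state pool 134/241 = 55.6%, Pool B 117/259 = 45.2% → the out-of-state pool
Arts: the out-of-state pool 33/47 = 70.2%, Pool B 269/457 = 58.9% → the out-of-state pool
Overall: the out-of-state pool 657/1530 = 42.9%, Pool B 405/775 = 52.3% → Pool B
The out-of-state pool wins each department group but Pool B wins overall — the comparison reverses. The out-of-state pool's applicants skew toward Business, which has a lower base rate.

No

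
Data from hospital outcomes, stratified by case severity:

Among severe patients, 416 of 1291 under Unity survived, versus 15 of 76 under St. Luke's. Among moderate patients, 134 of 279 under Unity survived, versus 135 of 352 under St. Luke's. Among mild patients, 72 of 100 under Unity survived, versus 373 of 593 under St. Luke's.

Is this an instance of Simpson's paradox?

Yes

Severe: Unity 416/1291 = 32.2%, St. Luke's 15/76 = 19.7% → Unity
Moderate: Unity 134/279 = 48.0%, St. Luke's 135/352 = 38.4% → Unity
Mild: Unity 72/100 = 72.0%, St. Luke's 373/593 = 62.9% → Unity
Overall: Unity 622/1670 = 37.2%, St. Luke's 523/1021 = 51.2% → St. Luke's
Unity wins each case group but St. Luke's wins overall — the comparison reverses. Unity's patients skew toward severe, which has a lower base rate.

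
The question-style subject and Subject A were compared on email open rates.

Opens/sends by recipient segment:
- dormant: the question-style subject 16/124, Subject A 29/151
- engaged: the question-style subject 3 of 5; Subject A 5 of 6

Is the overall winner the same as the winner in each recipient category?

Dormant: the question-style subject 16/124 = 12.9%, Subject A 29/151 = 19.2% → Subject A
Engaged: the question-style subject 3/5 = 60.0%, Subject A 5/6 = 83.3% → Subject A
Overall: the question-style subject 19/129 = 14.7%, Subject A 34/157 = 21.7% → Subject A
Subject A wins overall and in every recipient group — no reversal.

Yes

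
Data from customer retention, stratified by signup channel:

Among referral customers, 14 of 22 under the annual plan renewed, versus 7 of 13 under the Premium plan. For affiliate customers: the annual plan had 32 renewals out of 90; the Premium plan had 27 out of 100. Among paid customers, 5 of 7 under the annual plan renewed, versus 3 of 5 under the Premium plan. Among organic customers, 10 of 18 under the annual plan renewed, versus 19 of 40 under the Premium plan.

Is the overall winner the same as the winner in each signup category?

Yes

Referral: the annual plan 14/22 = 63.6%, the Premium plan 7/13 = 53.8% → the annual plan
Affiliate: the annual plan 32/90 = 35.6%, the Premium plan 27/100 = 27.0% → the annual plan
Paid: the annual plan 5/7 = 71.4%, the Premium plan 3/5 = 60.0% → the annual plan
Organic: the annual plan 10/18 = 55.6%, the Premium plan 19/40 = 47.5% → the annual plan
Overall: the annual plan 61/137 = 44.5%, the Premium plan 56/158 = 35.4% → the annual plan
The annual plan wins overall and in every signup group — no reversal.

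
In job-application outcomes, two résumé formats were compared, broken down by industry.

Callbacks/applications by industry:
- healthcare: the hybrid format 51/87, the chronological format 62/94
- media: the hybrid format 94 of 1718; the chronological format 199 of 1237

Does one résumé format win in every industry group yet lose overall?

No

Healthcare: the hybrid format 51/87 = 58.6%, the chronological format 62/94 = 66.0% → the chronological format
Media: the hybrid format 94/1718 = 5.5%, the chronological format 199/1237 = 16.1% → the chronological format
Overall: the hybrid format 145/1805 = 8.0%, the chronological format 261/1331 = 19.6% → the chronological format
The chronological format wins overall and in every industry group — no reversal.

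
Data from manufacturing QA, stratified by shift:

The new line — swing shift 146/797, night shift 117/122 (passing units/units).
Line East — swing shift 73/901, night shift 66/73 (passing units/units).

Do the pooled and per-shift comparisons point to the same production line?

Swing shift: the new line 146/797 = 18.3%, Line East 73/901 = 8.1% → the new line
Night shift: the new line 117/122 = 95.9%, Line East 66/73 = 90.4% → the new line
Overall: the new line 263/919 = 28.6%, Line East 139/974 = 14.3% → the new line
The new line wins overall and in every shift group — no reversal.

Yes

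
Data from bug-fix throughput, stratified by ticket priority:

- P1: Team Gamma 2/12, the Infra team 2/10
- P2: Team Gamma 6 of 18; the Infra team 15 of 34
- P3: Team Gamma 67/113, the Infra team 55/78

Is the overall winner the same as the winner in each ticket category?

P1: Team Gamma 2/12 = 16.7%, the Infra team 2/10 = 20.0% → the Infra team
P2: Team Gamma 6/18 = 33.3%, the Infra team 15/34 = 44.1% → the Infra team
P3: Team Gamma 67/113 = 59.3%, the Infra team 55/78 = 70.5% → the Infra team
Overall: Team Gamma 75/143 = 52.4%, the Infra team 72/122 = 59.0% → the Infra team
The Infra team wins overall and in every ticket group — no reversal.

Yes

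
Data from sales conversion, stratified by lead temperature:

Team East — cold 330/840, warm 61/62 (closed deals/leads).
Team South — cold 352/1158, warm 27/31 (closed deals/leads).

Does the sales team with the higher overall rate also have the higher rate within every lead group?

Cold: Team East 330/840 = 39.3%, Team South 352/1158 = 30.4% → Team East
Warm: Team East 61/62 = 98.4%, Team South 27/31 = 87.1% → Team East
Overall: Team East 391/902 = 43.3%, Team South 379/1189 = 31.9% → Team East
Team East wins overall and in every lead group — no reversal.

Yes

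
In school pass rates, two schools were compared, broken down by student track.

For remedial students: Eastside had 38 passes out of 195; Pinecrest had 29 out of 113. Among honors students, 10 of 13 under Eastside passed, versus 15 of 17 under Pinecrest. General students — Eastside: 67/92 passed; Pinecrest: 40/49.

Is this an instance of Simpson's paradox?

No

Remedial: Eastside 38/195 = 19.5%, Pinecrest 29/113 = 25.7% → Pinecrest
Honors: Eastside 10/13 = 76.9%, Pinecrest 15/17 = 88.2% → Pinecrest
General: Eastside 67/92 = 72.8%, Pinecrest 40/49 = 81.6% → Pinecrest
Overall: Eastside 115/300 = 38.3%, Pinecrest 84/179 = 46.9% → Pinecrest
Pinecrest wins overall and in every student group — no reversal.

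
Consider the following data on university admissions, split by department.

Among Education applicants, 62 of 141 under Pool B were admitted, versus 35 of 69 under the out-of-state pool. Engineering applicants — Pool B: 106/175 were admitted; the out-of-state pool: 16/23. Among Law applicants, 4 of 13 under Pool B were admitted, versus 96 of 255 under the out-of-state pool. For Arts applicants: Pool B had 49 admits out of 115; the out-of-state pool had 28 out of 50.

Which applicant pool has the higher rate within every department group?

the out-of-state pool

Education: Pool B 62/141 = 44.0%, the out-of-state pool 35/69 = 50.7% → the out-of-state pool
Engineering: Pool B 106/175 = 60.6%, the out-of-state pool 16/23 = 69.6% → the out-of-state pool
Law: Pool B 4/13 = 30.8%, the out-of-state pool 96/255 = 37.6% → the out-of-state pool
Arts: Pool B 49/115 = 42.6%, the out-of-state pool 28/50 = 56.0% → the out-of-state pool
The out-of-state pool has the higher rate in all 4 groups.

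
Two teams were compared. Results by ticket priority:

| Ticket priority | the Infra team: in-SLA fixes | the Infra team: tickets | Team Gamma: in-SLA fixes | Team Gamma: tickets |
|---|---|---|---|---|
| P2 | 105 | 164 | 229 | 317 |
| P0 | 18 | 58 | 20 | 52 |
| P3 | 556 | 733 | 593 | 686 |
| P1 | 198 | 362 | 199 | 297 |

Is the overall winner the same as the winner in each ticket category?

P2: the Infra team 105/164 = 64.0%, Team Gamma 229/317 = 72.2% → Team Gamma
P0: the Infra team 18/58 = 31.0%, Team Gamma 20/52 = 38.5% → Team Gamma
P3: the Infra team 556/733 = 75.9%, Team Gamma 593/686 = 86.4% → Team Gamma
P1: the Infra team 198/362 = 54.7%, Team Gamma 199/297 = 67.0% → Team Gamma
Overall: the Infra team 877/1317 = 66.6%, Team Gamma 1041/1352 = 77.0% → Team Gamma
Team Gamma wins overall and in every ticket group — no reversal.

Yes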